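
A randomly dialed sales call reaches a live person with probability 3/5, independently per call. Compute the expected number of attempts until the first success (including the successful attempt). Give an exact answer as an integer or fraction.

5/3

For a geometric distribution, E[trials] = 1/p = 1/(3/5) = 5/3.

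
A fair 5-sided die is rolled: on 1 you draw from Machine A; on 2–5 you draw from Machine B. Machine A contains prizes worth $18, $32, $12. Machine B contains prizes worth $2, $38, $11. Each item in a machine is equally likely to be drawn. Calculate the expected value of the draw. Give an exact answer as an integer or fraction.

E[X | Machine A] = (18 + 32 + 12)/3 = 62/3
E[X | Machine B] = (2 + 38 + 11)/3 = 17
E[X] = (1/5)·62/3 + (4/5)·17 = 266/15

266/15 dollars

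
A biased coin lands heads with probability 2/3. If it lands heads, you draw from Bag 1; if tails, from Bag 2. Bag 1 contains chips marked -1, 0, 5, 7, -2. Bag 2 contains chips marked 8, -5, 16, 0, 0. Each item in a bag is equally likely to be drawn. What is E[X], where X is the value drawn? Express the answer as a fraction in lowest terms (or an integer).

37/15

E[X | Bag 1] = (-1 + 0 + 5 + 7 − 2)/5 = 9/5
E[X | Bag 2] = (8 − 5 + 16 + 0 + 0)/5 = 19/5
E[X] = (2/3)·9/5 + (1/3)·19/5 = 37/15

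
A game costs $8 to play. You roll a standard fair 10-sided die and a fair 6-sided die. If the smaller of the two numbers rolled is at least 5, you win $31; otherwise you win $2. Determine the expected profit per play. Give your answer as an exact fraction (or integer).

-1/5 dollars

E[payout] = (4/5)·2 + (1/5)·31 = 39/5
Expected profit = 39/5 − 8 = -1/5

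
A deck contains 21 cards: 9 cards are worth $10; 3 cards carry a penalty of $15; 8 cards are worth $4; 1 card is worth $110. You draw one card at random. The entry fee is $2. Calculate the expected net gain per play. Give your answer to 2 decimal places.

E[payout] = (9/21)·10 + (3/21)·(-15) + (8/21)·4 + (1/21)·110 = 187/21
Expected profit = 187/21 − 2 = 145/21 ≈ $6.90

$6.90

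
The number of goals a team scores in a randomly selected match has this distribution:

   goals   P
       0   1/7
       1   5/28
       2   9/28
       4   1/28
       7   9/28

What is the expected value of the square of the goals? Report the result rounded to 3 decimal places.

17.786

E[X²] = (1/7)·0 + (5/28)·1 + (9/28)·4 + (1/28)·16 + (9/28)·49
     = 249/14 ≈ 17.786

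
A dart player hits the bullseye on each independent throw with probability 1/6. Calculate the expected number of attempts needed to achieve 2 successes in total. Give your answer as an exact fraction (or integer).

By linearity (sum of 2 independent geometric waits), E[trials] = 2/p = 2/(1/6) = 12.

12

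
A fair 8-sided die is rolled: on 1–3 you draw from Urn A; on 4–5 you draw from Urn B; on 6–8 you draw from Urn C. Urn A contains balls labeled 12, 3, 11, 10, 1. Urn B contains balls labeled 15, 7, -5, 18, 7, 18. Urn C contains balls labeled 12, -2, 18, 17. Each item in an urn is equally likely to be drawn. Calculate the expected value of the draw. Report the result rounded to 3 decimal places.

E[X | Urn A] = (12 + 3 + 11 + 10 + 1)/5 = 37/5
E[X | Urn B] = (15 + 7 − 5 + 18 + 7 + 18)/6 = 10
E[X | Urn C] = (12 − 2 + 18 + 17)/4 = 45/4
E[X] = (3/8)·37/5 + (1/4)·10 + (3/8)·45/4 = 1519/160 ≈ 9.494

9.494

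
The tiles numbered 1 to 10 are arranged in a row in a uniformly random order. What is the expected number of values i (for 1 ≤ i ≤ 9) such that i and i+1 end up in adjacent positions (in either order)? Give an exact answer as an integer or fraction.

9/5

For each i ∈ {1,…,9}, let Xᵢ = 1 if i and i+1 are adjacent. P(Xᵢ=1) = 2·(10−1)!/10! = 2/10.
By linearity, E[ΣXᵢ] = (9)·(2/10) = 9/5.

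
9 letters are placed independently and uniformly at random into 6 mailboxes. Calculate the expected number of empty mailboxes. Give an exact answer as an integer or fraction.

Let Xⱼ=1 if mailbox j is empty. P(Xⱼ=1) = ((6-1)/6)^9 = 1953125/10077696.
By linearity, E[#empty] = 6·1953125/10077696 = 1953125/1679616.

1953125/1679616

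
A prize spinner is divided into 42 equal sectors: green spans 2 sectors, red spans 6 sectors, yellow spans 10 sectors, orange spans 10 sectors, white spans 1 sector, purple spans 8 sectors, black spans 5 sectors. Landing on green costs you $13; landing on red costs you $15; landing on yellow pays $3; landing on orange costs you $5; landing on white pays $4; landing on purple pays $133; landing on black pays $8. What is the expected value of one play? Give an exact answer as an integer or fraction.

E[payout] = (2/42)·(-13) + (6/42)·(-15) + (10/42)·3 + (10/42)·(-5) + (1/42)·4 + (8/42)·133 + (5/42)·8 = 162/7

162/7 dollars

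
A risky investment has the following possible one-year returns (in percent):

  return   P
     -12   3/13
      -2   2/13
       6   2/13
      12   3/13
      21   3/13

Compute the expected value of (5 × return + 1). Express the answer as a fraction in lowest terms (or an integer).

E[5x+1] = (3/13)·(-59) + (2/13)·(-9) + (2/13)·31 + (3/13)·61 + (3/13)·106
     = 368/13

368/13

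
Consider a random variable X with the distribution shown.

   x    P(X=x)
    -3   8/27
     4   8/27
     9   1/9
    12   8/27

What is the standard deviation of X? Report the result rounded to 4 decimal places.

E[X] = 131/27, E[X²] = 1595/27
Var(X) = E[X²] − (E[X])² = 1595/27 − 17161/729 = 25904/729
SD(X) = √(25904/729) ≈ 5.9610

5.9610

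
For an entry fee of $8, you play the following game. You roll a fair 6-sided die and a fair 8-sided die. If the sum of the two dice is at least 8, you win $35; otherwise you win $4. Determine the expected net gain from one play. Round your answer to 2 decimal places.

E[payout] = (7/16)·4 + (9/16)·35 = 343/16
Expected profit = 343/16 − 8 = 215/16 ≈ $13.44

$13.44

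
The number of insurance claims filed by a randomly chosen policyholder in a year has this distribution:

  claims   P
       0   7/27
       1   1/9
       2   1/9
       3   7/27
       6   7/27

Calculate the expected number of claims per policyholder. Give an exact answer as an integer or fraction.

E[X] = (7/27)·0 + (1/9)·1 + (1/9)·2 + (7/27)·3 + (7/27)·6
     = 8/3

8/3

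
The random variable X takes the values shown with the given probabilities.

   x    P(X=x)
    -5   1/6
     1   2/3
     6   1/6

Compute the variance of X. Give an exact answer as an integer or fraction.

E[X] = (1/6)·(-5) + (2/3)·1 + (1/6)·6 = 5/6
E[X²] = (1/6)·25 + (2/3)·1 + (1/6)·36 = 65/6
Var(X) = 65/6 − (5/6)² = 365/36

365/36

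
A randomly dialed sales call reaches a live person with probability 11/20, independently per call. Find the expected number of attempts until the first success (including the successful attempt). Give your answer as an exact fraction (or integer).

For a geometric distribution, E[trials] = 1/p = 1/(11/20) = 20/11.

20/11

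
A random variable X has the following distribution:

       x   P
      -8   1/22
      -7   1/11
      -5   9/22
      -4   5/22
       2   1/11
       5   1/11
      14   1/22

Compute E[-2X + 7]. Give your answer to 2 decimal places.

E[-2x+7] = (1/22)·23 + (1/11)·21 + (9/22)·17 + (5/22)·15 + (1/11)·3 + (1/11)·(-3) + (1/22)·(-21)
     = 136/11 ≈ 12.36

12.36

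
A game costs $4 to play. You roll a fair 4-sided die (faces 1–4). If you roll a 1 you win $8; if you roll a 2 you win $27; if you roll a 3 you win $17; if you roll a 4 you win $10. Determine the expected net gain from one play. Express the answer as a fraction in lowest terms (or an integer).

E[payout] = (1/4)·8 + (1/4)·10 + (1/4)·17 + (1/4)·27 = 31/2
Expected profit = 31/2 − 4 = 23/2

23/2 dollars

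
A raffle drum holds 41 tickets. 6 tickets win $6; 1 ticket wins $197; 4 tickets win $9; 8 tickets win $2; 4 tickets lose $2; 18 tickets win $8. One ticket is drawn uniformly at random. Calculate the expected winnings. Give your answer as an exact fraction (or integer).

421/41 dollars

E[payout] = (6/41)·6 + (1/41)·197 + (4/41)·9 + (8/41)·2 + (4/41)·(-2) + (18/41)·8 = 421/41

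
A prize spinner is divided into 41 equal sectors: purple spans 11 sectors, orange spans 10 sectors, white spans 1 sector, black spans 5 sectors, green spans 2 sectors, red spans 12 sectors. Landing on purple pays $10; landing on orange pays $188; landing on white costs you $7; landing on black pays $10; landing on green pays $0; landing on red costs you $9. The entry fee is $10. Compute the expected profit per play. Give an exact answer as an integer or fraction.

1515/41 dollars

E[payout] = (11/41)·10 + (10/41)·188 + (1/41)·(-7) + (5/41)·10 + (2/41)·0 + (12/41)·(-9) = 1925/41
Expected profit = 1925/41 − 10 = 1515/41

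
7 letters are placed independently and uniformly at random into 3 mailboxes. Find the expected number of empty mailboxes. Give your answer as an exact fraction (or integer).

128/729

Let Xⱼ=1 if mailbox j is empty. P(Xⱼ=1) = ((3-1)/3)^7 = 128/2187.
By linearity, E[#empty] = 3·128/2187 = 128/729.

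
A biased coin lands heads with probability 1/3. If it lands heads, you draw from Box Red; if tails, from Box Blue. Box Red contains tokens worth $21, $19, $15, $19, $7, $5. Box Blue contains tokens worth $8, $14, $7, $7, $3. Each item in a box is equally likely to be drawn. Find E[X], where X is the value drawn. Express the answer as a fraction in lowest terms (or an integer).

449/45 dollars

E[X | Box Red] = (21 + 19 + 15 + 19 + 7 + 5)/6 = 43/3
E[X | Box Blue] = (8 + 14 + 7 + 7 + 3)/5 = 39/5
E[X] = (1/3)·43/3 + (2/3)·39/5 = 449/45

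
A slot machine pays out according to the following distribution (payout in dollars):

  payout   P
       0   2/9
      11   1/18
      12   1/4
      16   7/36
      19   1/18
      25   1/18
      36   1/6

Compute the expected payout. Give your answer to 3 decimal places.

$15.167

E[X] = (2/9)·0 + (1/18)·11 + (1/4)·12 + (7/36)·16 + (1/18)·19 + (1/18)·25 + (1/6)·36
     = 91/6 ≈ 15.167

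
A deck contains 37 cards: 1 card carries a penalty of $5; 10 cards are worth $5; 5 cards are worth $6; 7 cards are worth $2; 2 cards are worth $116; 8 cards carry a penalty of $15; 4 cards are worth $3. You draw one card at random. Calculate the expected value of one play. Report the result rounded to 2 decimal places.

E[payout] = (1/37)·(-5) + (10/37)·5 + (5/37)·6 + (7/37)·2 + (2/37)·116 + (8/37)·(-15) + (4/37)·3 = 213/37
≈ $5.76

$5.76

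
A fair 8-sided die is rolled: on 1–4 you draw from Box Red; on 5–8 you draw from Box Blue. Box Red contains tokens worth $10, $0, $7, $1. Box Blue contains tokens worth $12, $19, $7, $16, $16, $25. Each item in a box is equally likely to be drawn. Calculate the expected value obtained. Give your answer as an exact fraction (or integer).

61/6 dollars

E[X | Box Red] = (10 + 0 + 7 + 1)/4 = 9/2
E[X | Box Blue] = (12 + 19 + 7 + 16 + 16 + 25)/6 = 95/6
E[X] = (1/2)·9/2 + (1/2)·95/6 = 61/6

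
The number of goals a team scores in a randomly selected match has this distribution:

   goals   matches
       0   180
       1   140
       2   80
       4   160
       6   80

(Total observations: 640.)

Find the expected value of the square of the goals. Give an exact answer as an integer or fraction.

Total = 640, so P(goals=0) = 180/640, etc.
E[X²] = (9/32)·0 + (7/32)·1 + (1/8)·4 + (1/4)·16 + (1/8)·36
     = 295/32

295/32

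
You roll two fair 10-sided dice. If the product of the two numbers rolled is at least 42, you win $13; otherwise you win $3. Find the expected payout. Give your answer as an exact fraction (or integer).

E[payout] = (18/25)·3 + (7/25)·13 = 29/5

29/5 dollars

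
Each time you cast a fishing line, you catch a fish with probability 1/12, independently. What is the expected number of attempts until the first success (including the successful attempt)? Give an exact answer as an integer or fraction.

12

For a geometric distribution, E[trials] = 1/p = 1/(1/12) = 12.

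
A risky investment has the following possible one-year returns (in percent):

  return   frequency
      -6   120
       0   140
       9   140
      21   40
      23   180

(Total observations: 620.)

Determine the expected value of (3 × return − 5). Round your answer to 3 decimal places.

21.710

Total = 620, so P(return=-6) = 120/620, etc.
E[3x-5] = (6/31)·(-23) + (7/31)·(-5) + (7/31)·22 + (2/31)·58 + (9/31)·64
     = 673/31 ≈ 21.710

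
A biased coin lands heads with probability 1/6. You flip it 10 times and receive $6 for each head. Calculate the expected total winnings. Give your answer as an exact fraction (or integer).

$10

E[#heads] = 10·1/6 = 5/3 (linearity over flips).
E[winnings] = 6·5/3 = 10.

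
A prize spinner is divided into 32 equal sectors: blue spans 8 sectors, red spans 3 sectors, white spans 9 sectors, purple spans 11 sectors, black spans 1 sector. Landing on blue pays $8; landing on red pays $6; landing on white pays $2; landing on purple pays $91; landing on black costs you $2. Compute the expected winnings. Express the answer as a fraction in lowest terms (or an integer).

E[payout] = (8/32)·8 + (3/32)·6 + (9/32)·2 + (11/32)·91 + (1/32)·(-2) = 1099/32

1099/32 dollars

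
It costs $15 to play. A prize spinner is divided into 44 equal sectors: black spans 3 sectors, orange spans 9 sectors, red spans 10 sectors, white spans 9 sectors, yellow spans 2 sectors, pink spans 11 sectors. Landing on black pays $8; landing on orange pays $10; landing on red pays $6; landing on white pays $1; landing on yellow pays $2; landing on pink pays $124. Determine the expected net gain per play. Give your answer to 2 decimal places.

$20.25

E[payout] = (3/44)·8 + (9/44)·10 + (10/44)·6 + (9/44)·1 + (2/44)·2 + (11/44)·124 = 141/4
Expected profit = 141/4 − 15 = 81/4 ≈ $20.25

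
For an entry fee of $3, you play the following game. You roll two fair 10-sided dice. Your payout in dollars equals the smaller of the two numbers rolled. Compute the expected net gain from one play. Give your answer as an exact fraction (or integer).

Distribution of the smaller of the two numbers rolled: 1 w.p. 19/100, 2 w.p. 17/100, 3 w.p. 3/20, 4 w.p. 13/100, 5 w.p. 11/100, 6 w.p. 9/100, …
E[payout] = (19/100)·1 + (17/100)·2 + (3/20)·3 + (13/100)·4 + (11/100)·5 + (9/100)·6 + (7/100)·7 + (1/20)·8 + (3/100)·9 + (1/100)·10 = 77/20
Expected profit = 77/20 − 3 = 17/20

17/20 dollars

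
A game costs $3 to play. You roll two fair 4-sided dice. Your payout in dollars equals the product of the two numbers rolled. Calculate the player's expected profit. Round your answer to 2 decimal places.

Distribution of the product of the two numbers rolled: 1 w.p. 1/16, 2 w.p. 1/8, 3 w.p. 1/8, 4 w.p. 3/16, 6 w.p. 1/8, 8 w.p. 1/8, …
E[payout] = (1/16)·1 + (1/8)·2 + (1/8)·3 + (3/16)·4 + (1/8)·6 + (1/8)·8 + (1/16)·9 + (1/8)·12 + (1/16)·16 = 25/4
Expected profit = 25/4 − 3 = 13/4 ≈ $3.25

$3.25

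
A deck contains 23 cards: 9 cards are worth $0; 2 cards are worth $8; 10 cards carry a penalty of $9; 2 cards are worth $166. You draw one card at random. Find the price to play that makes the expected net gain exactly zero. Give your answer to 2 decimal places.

$11.22

E[payout] = (9/23)·0 + (2/23)·8 + (10/23)·(-9) + (2/23)·166 = 258/23
Fair fee = E[payout] = 258/23 ≈ $11.22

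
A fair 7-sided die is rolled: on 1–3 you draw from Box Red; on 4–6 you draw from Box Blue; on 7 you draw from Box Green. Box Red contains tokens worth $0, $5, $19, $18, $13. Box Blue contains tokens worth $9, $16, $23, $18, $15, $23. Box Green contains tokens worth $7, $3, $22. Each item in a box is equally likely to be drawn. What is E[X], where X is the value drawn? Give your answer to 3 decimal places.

E[X | Box Red] = (0 + 5 + 19 + 18 + 13)/5 = 11
E[X | Box Blue] = (9 + 16 + 23 + 18 + 15 + 23)/6 = 52/3
E[X | Box Green] = (7 + 3 + 22)/3 = 32/3
E[X] = (3/7)·11 + (3/7)·52/3 + (1/7)·32/3 = 41/3 ≈ 13.667

$13.667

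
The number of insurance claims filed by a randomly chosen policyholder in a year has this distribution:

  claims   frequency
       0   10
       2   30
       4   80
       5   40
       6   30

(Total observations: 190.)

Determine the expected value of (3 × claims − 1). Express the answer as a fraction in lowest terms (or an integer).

Total = 190, so P(claims=0) = 10/190, etc.
E[3x-1] = (1/19)·(-1) + (3/19)·5 + (8/19)·11 + (4/19)·14 + (3/19)·17
     = 11

11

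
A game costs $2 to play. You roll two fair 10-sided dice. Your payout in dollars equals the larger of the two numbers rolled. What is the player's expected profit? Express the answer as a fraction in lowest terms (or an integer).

103/20 dollars

Distribution of the larger of the two numbers rolled: 1 w.p. 1/100, 2 w.p. 3/100, 3 w.p. 1/20, 4 w.p. 7/100, 5 w.p. 9/100, 6 w.p. 11/100, …
E[payout] = (1/100)·1 + (3/100)·2 + (1/20)·3 + (7/100)·4 + (9/100)·5 + (11/100)·6 + (13/100)·7 + (3/20)·8 + (17/100)·9 + (19/100)·10 = 143/20
Expected profit = 143/20 − 2 = 103/20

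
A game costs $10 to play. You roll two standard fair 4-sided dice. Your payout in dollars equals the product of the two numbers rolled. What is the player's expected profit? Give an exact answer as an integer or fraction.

-15/4 dollars

Distribution of the product of the two numbers rolled: 1 w.p. 1/16, 2 w.p. 1/8, 3 w.p. 1/8, 4 w.p. 3/16, 6 w.p. 1/8, 8 w.p. 1/8, …
E[payout] = (1/16)·1 + (1/8)·2 + (1/8)·3 + (3/16)·4 + (1/8)·6 + (1/8)·8 + (1/16)·9 + (1/8)·12 + (1/16)·16 = 25/4
Expected profit = 25/4 − 10 = -15/4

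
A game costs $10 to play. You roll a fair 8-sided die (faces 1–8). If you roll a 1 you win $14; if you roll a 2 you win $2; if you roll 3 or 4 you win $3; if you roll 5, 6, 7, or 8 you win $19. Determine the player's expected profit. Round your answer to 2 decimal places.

$2.25

E[payout] = (1/8)·2 + (1/4)·3 + (1/8)·14 + (1/2)·19 = 49/4
Expected profit = 49/4 − 10 = 9/4 ≈ $2.25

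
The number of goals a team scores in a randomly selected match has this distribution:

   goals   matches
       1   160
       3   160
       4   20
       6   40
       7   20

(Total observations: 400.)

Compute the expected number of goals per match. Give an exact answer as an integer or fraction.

11/4

Total = 400, so P(goals=1) = 160/400, etc.
E[X] = (2/5)·1 + (2/5)·3 + (1/20)·4 + (1/10)·6 + (1/20)·7
     = 11/4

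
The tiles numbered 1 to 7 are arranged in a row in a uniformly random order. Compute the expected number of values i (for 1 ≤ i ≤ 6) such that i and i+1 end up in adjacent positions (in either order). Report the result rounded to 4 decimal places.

1.7143

For each i ∈ {1,…,6}, let Xᵢ = 1 if i and i+1 are adjacent. P(Xᵢ=1) = 2·(7−1)!/7! = 2/7.
By linearity, E[ΣXᵢ] = (6)·(2/7) = 12/7.
≈ 1.7143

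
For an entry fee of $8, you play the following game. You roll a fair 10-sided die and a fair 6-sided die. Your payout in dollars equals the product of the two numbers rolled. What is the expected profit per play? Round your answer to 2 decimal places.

$11.25

Distribution of the product of the two numbers rolled: 1 w.p. 1/60, 2 w.p. 1/30, 3 w.p. 1/30, 4 w.p. 1/20, 5 w.p. 1/30, 6 w.p. 1/15, …
E[payout] = (1/60)·1 + (1/30)·2 + (1/30)·3 + (1/20)·4 + (1/30)·5 + (1/15)·6 + (1/60)·7 + (1/20)·8 + (1/30)·9 + (1/20)·10 + (1/15)·12 + (1/60)·14 + (1/30)·15 + (1/30)·16 + (1/20)·18 + (1/20)·20 + (1/60)·21 + (1/20)·24 + (1/60)·25 + (1/60)·27 + (1/60)·28 + (1/20)·30 + (1/60)·32 + (1/60)·35 + (1/30)·36 + (1/30)·40 + (1/60)·42 + (1/60)·45 + (1/60)·48 + (1/60)·50 + (1/60)·54 + (1/60)·60 = 77/4
Expected profit = 77/4 − 8 = 45/4 ≈ $11.25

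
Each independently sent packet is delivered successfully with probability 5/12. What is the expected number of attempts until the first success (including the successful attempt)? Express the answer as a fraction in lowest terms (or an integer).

12/5

For a geometric distribution, E[trials] = 1/p = 1/(5/12) = 12/5.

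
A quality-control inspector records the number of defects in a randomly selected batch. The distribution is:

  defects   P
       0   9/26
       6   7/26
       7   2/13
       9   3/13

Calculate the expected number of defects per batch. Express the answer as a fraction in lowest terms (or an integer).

62/13

E[X] = (9/26)·0 + (7/26)·6 + (2/13)·7 + (3/13)·9
     = 62/13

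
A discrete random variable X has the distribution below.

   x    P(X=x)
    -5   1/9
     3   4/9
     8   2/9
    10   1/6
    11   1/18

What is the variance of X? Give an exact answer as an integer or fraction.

757/36

E[X] = (1/9)·(-5) + (4/9)·3 + (2/9)·8 + (1/6)·10 + (1/18)·11 = 29/6
E[X²] = (1/9)·25 + (4/9)·9 + (2/9)·64 + (1/6)·100 + (1/18)·121 = 799/18
Var(X) = 799/18 − (29/6)² = 757/36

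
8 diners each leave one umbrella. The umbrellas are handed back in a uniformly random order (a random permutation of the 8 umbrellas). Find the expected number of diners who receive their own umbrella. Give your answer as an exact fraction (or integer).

Let Xᵢ = 1 if person i gets their own umbrella. For each i, P(Xᵢ=1) = 1/8.
By linearity of expectation, E[X₁+…+X_8] = 8·(1/8) = 1.

1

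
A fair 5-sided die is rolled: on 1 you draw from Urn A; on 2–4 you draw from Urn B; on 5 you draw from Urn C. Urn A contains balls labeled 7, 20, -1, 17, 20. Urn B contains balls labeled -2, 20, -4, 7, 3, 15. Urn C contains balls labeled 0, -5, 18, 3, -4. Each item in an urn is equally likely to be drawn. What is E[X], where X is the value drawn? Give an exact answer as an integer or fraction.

69/10

E[X | Urn A] = (7 + 20 − 1 + 17 + 20)/5 = 63/5
E[X | Urn B] = (-2 + 20 − 4 + 7 + 3 + 15)/6 = 13/2
E[X | Urn C] = (0 − 5 + 18 + 3 − 4)/5 = 12/5
E[X] = (1/5)·63/5 + (3/5)·13/2 + (1/5)·12/5 = 69/10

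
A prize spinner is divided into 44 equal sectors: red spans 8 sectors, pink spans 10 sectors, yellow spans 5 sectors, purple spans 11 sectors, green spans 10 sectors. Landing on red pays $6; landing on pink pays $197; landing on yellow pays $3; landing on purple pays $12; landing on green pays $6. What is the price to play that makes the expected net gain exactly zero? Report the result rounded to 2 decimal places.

E[payout] = (8/44)·6 + (10/44)·197 + (5/44)·3 + (11/44)·12 + (10/44)·6 = 2225/44
Fair fee = E[payout] = 2225/44 ≈ $50.57

$50.57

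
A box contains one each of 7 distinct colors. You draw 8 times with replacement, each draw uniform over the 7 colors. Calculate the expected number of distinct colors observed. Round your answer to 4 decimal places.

4.9605

Let Xⱼ=1 if type j appears at least once. P(Xⱼ=1) = 1 − ((7−1)/7)^8 = 4085185/5764801.
E[#distinct] = 7·4085185/5764801 = 4085185/823543.
≈ 4.9605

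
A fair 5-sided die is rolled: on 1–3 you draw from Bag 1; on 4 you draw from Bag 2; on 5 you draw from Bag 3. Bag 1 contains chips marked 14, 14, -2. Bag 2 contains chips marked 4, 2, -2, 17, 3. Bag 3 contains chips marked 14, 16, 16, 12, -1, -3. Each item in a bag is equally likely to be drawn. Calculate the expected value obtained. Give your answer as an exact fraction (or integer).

E[X | Bag 1] = (14 + 14 − 2)/3 = 26/3
E[X | Bag 2] = (4 + 2 − 2 + 17 + 3)/5 = 24/5
E[X | Bag 3] = (14 + 16 + 16 + 12 − 1 − 3)/6 = 9
E[X] = (3/5)·26/3 + (1/5)·24/5 + (1/5)·9 = 199/25

199/25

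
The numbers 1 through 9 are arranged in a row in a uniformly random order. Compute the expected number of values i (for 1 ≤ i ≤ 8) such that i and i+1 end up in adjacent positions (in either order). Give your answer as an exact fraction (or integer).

For each i ∈ {1,…,8}, let Xᵢ = 1 if i and i+1 are adjacent. P(Xᵢ=1) = 2·(9−1)!/9! = 2/9.
By linearity, E[ΣXᵢ] = (8)·(2/9) = 16/9.

16/9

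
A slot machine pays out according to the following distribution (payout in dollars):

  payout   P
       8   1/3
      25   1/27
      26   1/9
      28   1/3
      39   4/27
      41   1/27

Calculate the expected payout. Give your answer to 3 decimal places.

E[X] = (1/3)·8 + (1/27)·25 + (1/9)·26 + (1/3)·28 + (4/27)·39 + (1/27)·41
     = 208/9 ≈ 23.111

$23.111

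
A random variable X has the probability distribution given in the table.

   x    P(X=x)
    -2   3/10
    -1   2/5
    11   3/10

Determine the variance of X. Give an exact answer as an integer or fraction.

3261/100

E[X] = (3/10)·(-2) + (2/5)·(-1) + (3/10)·11 = 23/10
E[X²] = (3/10)·4 + (2/5)·1 + (3/10)·121 = 379/10
Var(X) = 379/10 − (23/10)² = 3261/100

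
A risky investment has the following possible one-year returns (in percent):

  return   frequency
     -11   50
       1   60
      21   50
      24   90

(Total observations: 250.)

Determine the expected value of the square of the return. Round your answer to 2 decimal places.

Total = 250, so P(return=-11) = 50/250, etc.
E[X²] = (1/5)·121 + (6/25)·1 + (1/5)·441 + (9/25)·576
     = 320 ≈ 320.00

320.00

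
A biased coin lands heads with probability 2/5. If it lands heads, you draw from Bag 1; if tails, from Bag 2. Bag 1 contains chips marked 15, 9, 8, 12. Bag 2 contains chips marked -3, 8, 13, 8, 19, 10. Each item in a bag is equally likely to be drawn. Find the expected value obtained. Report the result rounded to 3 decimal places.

E[X | Bag 1] = (15 + 9 + 8 + 12)/4 = 11
E[X | Bag 2] = (-3 + 8 + 13 + 8 + 19 + 10)/6 = 55/6
E[X] = (2/5)·11 + (3/5)·55/6 = 99/10 ≈ 9.900

9.900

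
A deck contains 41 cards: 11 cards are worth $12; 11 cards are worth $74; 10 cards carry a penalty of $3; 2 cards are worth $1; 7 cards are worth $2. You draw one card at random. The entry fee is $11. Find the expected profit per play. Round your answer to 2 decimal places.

$11.73

E[payout] = (11/41)·12 + (11/41)·74 + (10/41)·(-3) + (2/41)·1 + (7/41)·2 = 932/41
Expected profit = 932/41 − 11 = 481/41 ≈ $11.73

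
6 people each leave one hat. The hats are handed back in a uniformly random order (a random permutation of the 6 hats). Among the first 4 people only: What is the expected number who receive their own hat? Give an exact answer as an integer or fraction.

2/3

Let Xᵢ = 1 if person i gets their own hat. For each i, P(Xᵢ=1) = 1/6.
By linearity of expectation, E[X₁+…+X_4] = 4·(1/6) = 2/3.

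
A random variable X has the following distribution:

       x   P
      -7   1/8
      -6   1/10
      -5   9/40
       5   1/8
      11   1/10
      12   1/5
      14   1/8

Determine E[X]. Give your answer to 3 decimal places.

E[X] = (1/8)·(-7) + (1/10)·(-6) + (9/40)·(-5) + (1/8)·5 + (1/10)·11 + (1/5)·12 + (1/8)·14
     = 131/40 ≈ 3.275

3.275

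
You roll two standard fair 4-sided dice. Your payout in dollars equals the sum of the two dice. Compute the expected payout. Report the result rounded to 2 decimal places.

$5.00

Distribution of the sum of the two dice: 2 w.p. 1/16, 3 w.p. 1/8, 4 w.p. 3/16, 5 w.p. 1/4, 6 w.p. 3/16, 7 w.p. 1/8, …
E[payout] = (1/16)·2 + (1/8)·3 + (3/16)·4 + (1/4)·5 + (3/16)·6 + (1/8)·7 + (1/16)·8 = 5
≈ $5.00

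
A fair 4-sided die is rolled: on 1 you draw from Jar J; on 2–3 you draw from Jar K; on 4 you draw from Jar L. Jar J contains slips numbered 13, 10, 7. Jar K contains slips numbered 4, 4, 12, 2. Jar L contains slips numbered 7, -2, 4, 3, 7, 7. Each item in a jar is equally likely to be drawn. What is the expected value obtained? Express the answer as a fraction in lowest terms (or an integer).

19/3

E[X | Jar J] = (13 + 10 + 7)/3 = 10
E[X | Jar K] = (4 + 4 + 12 + 2)/4 = 11/2
E[X | Jar L] = (7 − 2 + 4 + 3 + 7 + 7)/6 = 13/3
E[X] = (1/4)·10 + (1/2)·11/2 + (1/4)·13/3 = 19/3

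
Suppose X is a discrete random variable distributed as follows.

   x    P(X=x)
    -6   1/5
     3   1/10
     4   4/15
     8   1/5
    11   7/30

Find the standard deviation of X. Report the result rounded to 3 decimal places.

E[X] = 13/3, E[X²] = 267/5
Var(X) = E[X²] − (E[X])² = 267/5 − 169/9 = 1558/45
SD(X) = √(1558/45) ≈ 5.884

5.884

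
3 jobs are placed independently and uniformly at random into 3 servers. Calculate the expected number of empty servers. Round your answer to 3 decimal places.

Let Xⱼ=1 if server j is empty. P(Xⱼ=1) = ((3-1)/3)^3 = 8/27.
By linearity, E[#empty] = 3·8/27 = 8/9.
≈ 0.889

0.889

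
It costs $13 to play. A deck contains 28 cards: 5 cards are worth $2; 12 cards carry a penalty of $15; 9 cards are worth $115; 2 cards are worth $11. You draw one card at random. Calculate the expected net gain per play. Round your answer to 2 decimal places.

$18.68

E[payout] = (5/28)·2 + (12/28)·(-15) + (9/28)·115 + (2/28)·11 = 887/28
Expected profit = 887/28 − 13 = 523/28 ≈ $18.68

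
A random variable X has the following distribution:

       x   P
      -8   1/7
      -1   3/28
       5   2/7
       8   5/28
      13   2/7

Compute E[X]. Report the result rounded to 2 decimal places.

E[X] = (1/7)·(-8) + (3/28)·(-1) + (2/7)·5 + (5/28)·8 + (2/7)·13
     = 149/28 ≈ 5.32

5.32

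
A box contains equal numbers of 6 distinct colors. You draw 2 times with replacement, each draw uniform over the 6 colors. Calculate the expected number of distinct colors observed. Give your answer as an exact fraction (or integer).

Let Xⱼ=1 if type j appears at least once. P(Xⱼ=1) = 1 − ((6−1)/6)^2 = 11/36.
E[#distinct] = 6·11/36 = 11/6.

11/6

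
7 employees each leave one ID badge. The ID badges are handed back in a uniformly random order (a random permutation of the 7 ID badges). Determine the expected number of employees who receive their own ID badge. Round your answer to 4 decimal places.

1.0000

Let Xᵢ = 1 if person i gets their own ID badge. For each i, P(Xᵢ=1) = 1/7.
By linearity of expectation, E[X₁+…+X_7] = 7·(1/7) = 1.
≈ 1.0000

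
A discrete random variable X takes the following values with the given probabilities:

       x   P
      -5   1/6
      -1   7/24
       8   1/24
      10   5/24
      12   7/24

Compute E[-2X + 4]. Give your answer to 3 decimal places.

-5.583

E[-2x+4] = (1/6)·14 + (7/24)·6 + (1/24)·(-12) + (5/24)·(-16) + (7/24)·(-20)
     = -67/12 ≈ -5.583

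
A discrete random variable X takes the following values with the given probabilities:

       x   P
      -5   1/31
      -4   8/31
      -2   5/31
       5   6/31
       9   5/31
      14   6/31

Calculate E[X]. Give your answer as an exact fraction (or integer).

112/31

E[X] = (1/31)·(-5) + (8/31)·(-4) + (5/31)·(-2) + (6/31)·5 + (5/31)·9 + (6/31)·14
     = 112/31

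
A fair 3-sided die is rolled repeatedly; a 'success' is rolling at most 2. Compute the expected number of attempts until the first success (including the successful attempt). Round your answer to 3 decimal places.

For a geometric distribution, E[trials] = 1/p = 1/(2/3) = 3/2.
≈ 1.500

1.500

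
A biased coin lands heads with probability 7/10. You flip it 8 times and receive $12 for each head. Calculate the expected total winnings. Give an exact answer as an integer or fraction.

336/5 dollars

E[#heads] = 8·7/10 = 28/5 (linearity over flips).
E[winnings] = 12·28/5 = 336/5.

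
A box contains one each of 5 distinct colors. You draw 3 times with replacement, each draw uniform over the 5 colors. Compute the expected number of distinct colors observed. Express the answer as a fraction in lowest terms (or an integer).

61/25

Let Xⱼ=1 if type j appears at least once. P(Xⱼ=1) = 1 − ((5−1)/5)^3 = 61/125.
E[#distinct] = 5·61/125 = 61/25.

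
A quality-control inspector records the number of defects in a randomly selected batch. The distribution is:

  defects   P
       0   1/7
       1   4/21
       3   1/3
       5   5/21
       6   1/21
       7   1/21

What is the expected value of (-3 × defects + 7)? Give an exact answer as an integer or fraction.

E[-3x+7] = (1/7)·7 + (4/21)·4 + (1/3)·(-2) + (5/21)·(-8) + (1/21)·(-11) + (1/21)·(-14)
     = -2

-2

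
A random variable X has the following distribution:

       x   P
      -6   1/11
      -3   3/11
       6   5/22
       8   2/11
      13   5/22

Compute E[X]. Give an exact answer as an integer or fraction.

97/22

E[X] = (1/11)·(-6) + (3/11)·(-3) + (5/22)·6 + (2/11)·8 + (5/22)·13
     = 97/22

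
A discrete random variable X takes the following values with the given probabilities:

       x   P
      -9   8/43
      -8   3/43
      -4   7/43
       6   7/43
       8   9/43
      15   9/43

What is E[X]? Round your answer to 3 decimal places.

2.907

E[X] = (8/43)·(-9) + (3/43)·(-8) + (7/43)·(-4) + (7/43)·6 + (9/43)·8 + (9/43)·15
     = 125/43 ≈ 2.907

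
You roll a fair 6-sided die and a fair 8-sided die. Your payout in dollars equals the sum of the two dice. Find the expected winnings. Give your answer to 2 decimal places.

Distribution of the sum of the two dice: 2 w.p. 1/48, 3 w.p. 1/24, 4 w.p. 1/16, 5 w.p. 1/12, 6 w.p. 5/48, 7 w.p. 1/8, …
E[payout] = (1/48)·2 + (1/24)·3 + (1/16)·4 + (1/12)·5 + (5/48)·6 + (1/8)·7 + (1/8)·8 + (1/8)·9 + (5/48)·10 + (1/12)·11 + (1/16)·12 + (1/24)·13 + (1/48)·14 = 8
≈ $8.00

$8.00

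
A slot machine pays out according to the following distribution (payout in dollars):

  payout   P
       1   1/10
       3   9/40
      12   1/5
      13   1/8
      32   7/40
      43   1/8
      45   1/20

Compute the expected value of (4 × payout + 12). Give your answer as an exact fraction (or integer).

841/10

E[4x+12] = (1/10)·16 + (9/40)·24 + (1/5)·60 + (1/8)·64 + (7/40)·140 + (1/8)·184 + (1/20)·192
     = 841/10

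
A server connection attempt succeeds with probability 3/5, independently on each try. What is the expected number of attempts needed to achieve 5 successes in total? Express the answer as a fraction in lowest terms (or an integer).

By linearity (sum of 5 independent geometric waits), E[trials] = 5/p = 5/(3/5) = 25/3.

25/3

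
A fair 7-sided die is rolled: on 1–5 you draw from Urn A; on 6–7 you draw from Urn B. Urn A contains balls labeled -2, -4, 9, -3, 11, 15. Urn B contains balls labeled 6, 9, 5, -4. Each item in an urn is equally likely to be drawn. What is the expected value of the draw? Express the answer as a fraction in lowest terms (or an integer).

89/21

E[X | Urn A] = (-2 − 4 + 9 − 3 + 11 + 15)/6 = 13/3
E[X | Urn B] = (6 + 9 + 5 − 4)/4 = 4
E[X] = (5/7)·13/3 + (2/7)·4 = 89/21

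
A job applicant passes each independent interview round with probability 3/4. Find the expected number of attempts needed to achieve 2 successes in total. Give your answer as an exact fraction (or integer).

8/3

By linearity (sum of 2 independent geometric waits), E[trials] = 2/p = 2/(3/4) = 8/3.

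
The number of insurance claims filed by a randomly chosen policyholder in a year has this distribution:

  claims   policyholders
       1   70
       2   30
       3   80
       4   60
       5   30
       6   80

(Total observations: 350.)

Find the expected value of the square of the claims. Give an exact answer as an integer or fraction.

110/7

Total = 350, so P(claims=1) = 70/350, etc.
E[X²] = (1/5)·1 + (3/35)·4 + (8/35)·9 + (6/35)·16 + (3/35)·25 + (8/35)·36
     = 110/7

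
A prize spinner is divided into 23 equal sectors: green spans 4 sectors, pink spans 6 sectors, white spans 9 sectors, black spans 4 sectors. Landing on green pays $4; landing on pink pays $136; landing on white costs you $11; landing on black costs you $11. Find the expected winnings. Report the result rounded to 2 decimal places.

E[payout] = (4/23)·4 + (6/23)·136 + (9/23)·(-11) + (4/23)·(-11) = 689/23
≈ $29.96

$29.96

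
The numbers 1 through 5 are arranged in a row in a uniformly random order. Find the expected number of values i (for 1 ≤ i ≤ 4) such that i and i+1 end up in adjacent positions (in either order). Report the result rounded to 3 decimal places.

For each i ∈ {1,…,4}, let Xᵢ = 1 if i and i+1 are adjacent. P(Xᵢ=1) = 2·(5−1)!/5! = 2/5.
By linearity, E[ΣXᵢ] = (4)·(2/5) = 8/5.
≈ 1.600

1.600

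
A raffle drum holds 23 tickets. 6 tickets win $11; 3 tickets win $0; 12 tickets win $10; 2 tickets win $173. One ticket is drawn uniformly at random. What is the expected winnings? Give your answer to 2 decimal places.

$23.13

E[payout] = (6/23)·11 + (3/23)·0 + (12/23)·10 + (2/23)·173 = 532/23
≈ $23.13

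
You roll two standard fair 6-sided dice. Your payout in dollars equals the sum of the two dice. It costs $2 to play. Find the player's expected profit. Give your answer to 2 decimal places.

$5.00

Distribution of the sum of the two dice: 2 w.p. 1/36, 3 w.p. 1/18, 4 w.p. 1/12, 5 w.p. 1/9, 6 w.p. 5/36, 7 w.p. 1/6, …
E[payout] = (1/36)·2 + (1/18)·3 + (1/12)·4 + (1/9)·5 + (5/36)·6 + (1/6)·7 + (5/36)·8 + (1/9)·9 + (1/12)·10 + (1/18)·11 + (1/36)·12 = 7
Expected profit = 7 − 2 = 5 ≈ $5.00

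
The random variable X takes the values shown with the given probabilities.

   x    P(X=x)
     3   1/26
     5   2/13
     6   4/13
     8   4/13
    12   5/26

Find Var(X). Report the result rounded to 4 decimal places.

6.4038

E[X] = (1/26)·3 + (2/13)·5 + (4/13)·6 + (4/13)·8 + (5/26)·12 = 15/2
E[X²] = (1/26)·9 + (2/13)·25 + (4/13)·36 + (4/13)·64 + (5/26)·144 = 1629/26
Var(X) = 1629/26 − (15/2)² = 333/52 ≈ 6.4038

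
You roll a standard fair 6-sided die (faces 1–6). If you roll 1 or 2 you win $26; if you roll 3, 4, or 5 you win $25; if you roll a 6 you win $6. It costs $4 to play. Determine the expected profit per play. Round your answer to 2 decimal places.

E[payout] = (1/6)·6 + (1/2)·25 + (1/3)·26 = 133/6
Expected profit = 133/6 − 4 = 109/6 ≈ $18.17

$18.17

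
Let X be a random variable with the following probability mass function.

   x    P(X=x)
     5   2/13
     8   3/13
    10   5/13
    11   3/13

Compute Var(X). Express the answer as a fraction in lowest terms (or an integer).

4

E[X] = (2/13)·5 + (3/13)·8 + (5/13)·10 + (3/13)·11 = 9
E[X²] = (2/13)·25 + (3/13)·64 + (5/13)·100 + (3/13)·121 = 85
Var(X) = 85 − (9)² = 4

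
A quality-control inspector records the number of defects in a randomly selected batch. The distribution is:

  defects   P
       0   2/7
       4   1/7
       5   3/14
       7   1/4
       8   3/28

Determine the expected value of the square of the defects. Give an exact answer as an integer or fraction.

107/4

E[X²] = (2/7)·0 + (1/7)·16 + (3/14)·25 + (1/4)·49 + (3/28)·64
     = 107/4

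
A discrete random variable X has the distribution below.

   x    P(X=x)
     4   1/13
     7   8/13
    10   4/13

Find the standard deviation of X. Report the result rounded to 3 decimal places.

E[X] = 100/13, E[X²] = 808/13
Var(X) = E[X²] − (E[X])² = 808/13 − 10000/169 = 504/169
SD(X) = √(504/169) ≈ 1.727

1.727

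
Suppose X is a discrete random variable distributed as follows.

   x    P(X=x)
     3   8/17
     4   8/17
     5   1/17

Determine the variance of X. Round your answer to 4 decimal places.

0.3599

E[X] = (8/17)·3 + (8/17)·4 + (1/17)·5 = 61/17
E[X²] = (8/17)·9 + (8/17)·16 + (1/17)·25 = 225/17
Var(X) = 225/17 − (61/17)² = 104/289 ≈ 0.3599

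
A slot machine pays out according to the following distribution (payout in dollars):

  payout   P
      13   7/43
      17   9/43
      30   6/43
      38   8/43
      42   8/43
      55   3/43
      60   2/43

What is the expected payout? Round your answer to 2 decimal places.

E[X] = (7/43)·13 + (9/43)·17 + (6/43)·30 + (8/43)·38 + (8/43)·42 + (3/43)·55 + (2/43)·60
     = 1349/43 ≈ 31.37

$31.37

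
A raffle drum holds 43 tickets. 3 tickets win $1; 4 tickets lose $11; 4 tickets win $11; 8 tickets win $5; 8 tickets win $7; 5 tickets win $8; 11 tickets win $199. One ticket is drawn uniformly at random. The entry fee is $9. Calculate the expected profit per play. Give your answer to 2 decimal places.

$45.14

E[payout] = (3/43)·1 + (4/43)·(-11) + (4/43)·11 + (8/43)·5 + (8/43)·7 + (5/43)·8 + (11/43)·199 = 2328/43
Expected profit = 2328/43 − 9 = 1941/43 ≈ $45.14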